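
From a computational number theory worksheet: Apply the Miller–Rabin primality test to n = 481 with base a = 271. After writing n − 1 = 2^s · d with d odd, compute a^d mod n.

343

n − 1 = 480 = 2^5 · 15, so s = 5 and d = 15.
271^15 mod 481 = 343.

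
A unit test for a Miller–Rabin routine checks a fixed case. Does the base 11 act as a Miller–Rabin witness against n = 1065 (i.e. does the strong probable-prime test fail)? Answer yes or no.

n − 1 = 1064 = 2^3 · 133, so s = 3 and d = 133.
Repeated squaring mod 1065: 11^1 ≡ 11, 11^2 ≡ 121, 11^4 ≡ 796, 11^8 ≡ 1006, 11^16 ≡ 286, 11^32 ≡ 856, 11^64 ≡ 16, 11^128 ≡ 256.
133 = 128 + 4 + 1, so 11^133 ≡ 256·796·11 ≡ 776 (mod 1065).
x_0 = 11^133 mod 1065 = 776.
x_0 is neither 1 nor 1064, so continue squaring.
x_1 = 776^2 mod 1065 = 451.
x_2 = 451^2 mod 1065 = 1051.
Reached i = s−1 = 2 without hitting −1: 11 is a Miller–Rabin witness and 1065 is composite.

yes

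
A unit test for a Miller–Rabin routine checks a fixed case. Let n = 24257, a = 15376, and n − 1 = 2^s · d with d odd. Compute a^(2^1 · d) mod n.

5161

n − 1 = 24256 = 2^6 · 379, so s = 6 and d = 379.
x_0 = 15376^379 mod 24257 = 2676.
x_1 = 2676^2 mod 24257 = 5161.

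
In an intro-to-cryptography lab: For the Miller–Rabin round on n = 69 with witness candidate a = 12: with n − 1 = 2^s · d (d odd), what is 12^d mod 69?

9

n − 1 = 68 = 2^2 · 17, so s = 2 and d = 17.
By repeated squaring, 12^17 ≡ 9 (mod 69).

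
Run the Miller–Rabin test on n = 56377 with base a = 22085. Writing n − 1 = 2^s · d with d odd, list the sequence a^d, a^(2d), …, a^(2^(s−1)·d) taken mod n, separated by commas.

n − 1 = 56376 = 2^3 · 7047, so s = 3 and d = 7047.
x_0 = 22085^7047 mod 56377 = 1292.
x_1 = 1292^2 mod 56377 = 34331.
x_2 = 34331^2 mod 56377 = 56376.

1292, 34331, 56376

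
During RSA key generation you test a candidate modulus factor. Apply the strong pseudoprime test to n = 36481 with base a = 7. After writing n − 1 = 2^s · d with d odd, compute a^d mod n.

9549

n − 1 = 36480 = 2^7 · 285, so s = 7 and d = 285.
Repeated squaring mod 36481: 7^1 ≡ 7, 7^2 ≡ 49, 7^4 ≡ 2401, 7^8 ≡ 803, 7^16 ≡ 24632, 7^32 ≡ 19913, 7^64 ≡ 15580, 7^128 ≡ 28307, 7^256 ≡ 17565.
285 = 256 + 16 + 8 + 4 + 1, so 7^285 ≡ 17565·24632·803·2401·7 ≡ 9549 (mod 36481).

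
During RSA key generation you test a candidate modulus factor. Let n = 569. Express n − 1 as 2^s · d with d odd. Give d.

71

Halving: 568 → 284 → 142 → 71; 71 is odd.
So 568 = 2^3 · 71.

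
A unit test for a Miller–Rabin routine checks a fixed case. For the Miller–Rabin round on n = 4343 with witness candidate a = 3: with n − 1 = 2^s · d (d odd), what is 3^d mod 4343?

1566

n − 1 = 4342 = 2^1 · 2171, so s = 1 and d = 2171.
3^2171 mod 4343 = 1566.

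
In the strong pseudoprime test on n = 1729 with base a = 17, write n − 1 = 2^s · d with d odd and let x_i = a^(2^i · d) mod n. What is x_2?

1

n − 1 = 1728 = 2^6 · 27, so s = 6 and d = 27.
x_0 = 17^27 mod 1729 = 818.
x_1 = 818^2 mod 1729 = 1.
x_2 = 1^2 mod 1729 = 1.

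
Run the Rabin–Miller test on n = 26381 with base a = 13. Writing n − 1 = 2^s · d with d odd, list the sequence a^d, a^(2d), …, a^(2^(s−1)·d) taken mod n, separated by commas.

4583, 4613

n − 1 = 26380 = 2^2 · 6595, so s = 2 and d = 6595.
x_0 = 13^6595 mod 26381 = 4583.
x_1 = 4583^2 mod 26381 = 4613.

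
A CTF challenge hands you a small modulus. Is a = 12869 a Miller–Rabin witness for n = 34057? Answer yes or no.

n − 1 = 34056 = 2^3 · 4257, so s = 3 and d = 4257.
Repeated squaring mod 34057: 12869^1 ≡ 12869, 12869^2 ≡ 26027, 12869^4 ≡ 10999, 12869^8 ≡ 7537, 12869^16 ≡ 33350, 12869^32 ≡ 23051, 12869^64 ≡ 25344, 12869^128 ≡ 3316, 12869^256 ≡ 29502, 12869^512 ≡ 7312, 12869^1024 ≡ 29911, 12869^2048 ≡ 24588, 12869^4096 ≡ 23937.
4257 = 4096 + 128 + 32 + 1, so 12869^4257 ≡ 23937·3316·23051·12869 ≡ 1 (mod 34057).
x_0 = 12869^4257 mod 34057 = 1.
x_0 = 1, so 12869 is not a witness.

no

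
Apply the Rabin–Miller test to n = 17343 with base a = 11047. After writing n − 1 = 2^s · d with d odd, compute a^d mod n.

n − 1 = 17342 = 2^1 · 8671, so s = 1 and d = 8671.
11047^8671 mod 17343 = 3667.

3667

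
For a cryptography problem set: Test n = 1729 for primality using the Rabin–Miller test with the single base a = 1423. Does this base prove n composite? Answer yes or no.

n − 1 = 1728 = 2^6 · 27, so s = 6 and d = 27.
Repeated squaring mod 1729: 1423^1 ≡ 1423, 1423^2 ≡ 270, 1423^4 ≡ 282, 1423^8 ≡ 1719, 1423^16 ≡ 100.
27 = 16 + 8 + 2 + 1, so 1423^27 ≡ 100·1719·270·1423 ≡ 1464 (mod 1729).
x_0 = 1423^27 mod 1729 = 1464.
x_0 is neither 1 nor 1728, so continue squaring.
x_1 = 1464^2 mod 1729 = 1065.
x_2 = 1065^2 mod 1729 = 1.
x_2 = 1 but x_1 ≠ ±1, a nontrivial square root of 1 — 1423 is a witness and 1729 is composite.

yes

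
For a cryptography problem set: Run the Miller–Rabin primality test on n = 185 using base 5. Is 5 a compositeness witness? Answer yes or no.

yes

n − 1 = 184 = 2^3 · 23, so s = 3 and d = 23.
x_0 = 5^23 mod 185 = 20.
x_0 is neither 1 nor 184, so continue squaring.
x_1 = 20^2 mod 185 = 30.
x_2 = 30^2 mod 185 = 160.
Reached i = s−1 = 2 without hitting −1: 5 is a Miller–Rabin witness and 185 is composite.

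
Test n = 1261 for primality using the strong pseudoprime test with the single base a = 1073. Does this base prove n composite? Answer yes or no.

no

n − 1 = 1260 = 2^2 · 315, so s = 2 and d = 315.
x_0 = 1073^315 mod 1261 = 798.
x_0 is neither 1 nor 1260, so continue squaring.
x_1 = 798^2 mod 1261 = 1260.
x_1 ≡ −1, so 1073 is not a witness.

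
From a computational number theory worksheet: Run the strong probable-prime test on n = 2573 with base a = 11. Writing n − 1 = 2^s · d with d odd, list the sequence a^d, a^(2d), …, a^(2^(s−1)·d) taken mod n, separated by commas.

n − 1 = 2572 = 2^2 · 643, so s = 2 and d = 643.
x_0 = 11^643 mod 2573 = 796.
x_1 = 796^2 mod 2573 = 658.

796, 658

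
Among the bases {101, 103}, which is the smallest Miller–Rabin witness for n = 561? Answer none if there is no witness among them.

n − 1 = 560 = 2^4 · 35, so s = 4 and d = 35.
Base 101: x_0 = 101^35 mod 561 = 560. x_0 = 560 ≡ −1, so 101 is not a witness.
Base 103: x_0 = 103^35 mod 561 = 1. x_0 = 1, so 103 is not a witness.
No listed base is a witness for 561.

none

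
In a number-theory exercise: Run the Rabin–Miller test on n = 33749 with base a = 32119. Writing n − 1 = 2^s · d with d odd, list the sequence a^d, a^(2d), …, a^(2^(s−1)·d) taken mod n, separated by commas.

n − 1 = 33748 = 2^2 · 8437, so s = 2 and d = 8437.
x_0 = 32119^8437 mod 33749 = 1.
x_1 = 1^2 mod 33749 = 1.

1, 1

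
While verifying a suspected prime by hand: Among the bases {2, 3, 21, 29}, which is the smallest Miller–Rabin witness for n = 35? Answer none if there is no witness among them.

n − 1 = 34 = 2^1 · 17, so s = 1 and d = 17.
Base 2: x_0 = 2^17 mod 35 = 32. x_0 ∉ {1, 34} and s = 1, so 2 is a Miller–Rabin witness and 35 is composite.
Base 3: x_0 = 3^17 mod 35 = 33. x_0 ∉ {1, 34} and s = 1, so 3 is a Miller–Rabin witness and 35 is composite.
Base 21: x_0 = 21^17 mod 35 = 21. x_0 ∉ {1, 34} and s = 1, so 21 is a Miller–Rabin witness and 35 is composite.
Base 29: x_0 = 29^17 mod 35 = 29. x_0 ∉ {1, 34} and s = 1, so 29 is a Miller–Rabin witness and 35 is composite.
The smallest witness among the given bases is 2.

2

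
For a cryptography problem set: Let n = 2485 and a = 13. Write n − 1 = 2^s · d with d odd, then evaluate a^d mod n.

1623

n − 1 = 2484 = 2^2 · 621, so s = 2 and d = 621.
13^621 mod 2485 = 1623.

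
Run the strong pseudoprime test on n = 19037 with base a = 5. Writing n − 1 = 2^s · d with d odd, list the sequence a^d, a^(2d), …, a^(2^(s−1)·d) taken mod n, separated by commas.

n − 1 = 19036 = 2^2 · 4759, so s = 2 and d = 4759.
x_0 = 5^4759 mod 19037 = 13570.
x_1 = 13570^2 mod 19037 = 19036.

13570, 19036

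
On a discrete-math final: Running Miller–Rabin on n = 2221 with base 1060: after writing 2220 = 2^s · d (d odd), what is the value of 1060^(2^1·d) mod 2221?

2220

n − 1 = 2220 = 2^2 · 555, so s = 2 and d = 555.
x_0 = 1060^555 mod 2221 = 790.
x_1 = 790^2 mod 2221 = 2220.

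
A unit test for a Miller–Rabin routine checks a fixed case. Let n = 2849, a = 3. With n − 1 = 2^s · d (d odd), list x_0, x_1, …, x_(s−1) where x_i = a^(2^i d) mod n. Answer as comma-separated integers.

950, 2216, 1829, 515, 268

n − 1 = 2848 = 2^5 · 89, so s = 5 and d = 89.
x_0 = 3^89 mod 2849 = 950.
x_1 = 950^2 mod 2849 = 2216.
x_2 = 2216^2 mod 2849 = 1829.
x_3 = 1829^2 mod 2849 = 515.
x_4 = 515^2 mod 2849 = 268.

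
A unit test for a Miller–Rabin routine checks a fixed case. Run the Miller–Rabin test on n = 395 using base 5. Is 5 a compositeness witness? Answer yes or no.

n − 1 = 394 = 2^1 · 197, so s = 1 and d = 197.
x_0 = 5^197 mod 395 = 25.
x_0 ∉ {1, 394} and s = 1, so 5 is a Miller–Rabin witness and 395 is composite.

yes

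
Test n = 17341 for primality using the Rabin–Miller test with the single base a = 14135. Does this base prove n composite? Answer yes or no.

n − 1 = 17340 = 2^2 · 4335, so s = 2 and d = 4335.
x_0 = 14135^4335 mod 17341 = 1.
x_0 = 1, so 14135 is not a witness.

no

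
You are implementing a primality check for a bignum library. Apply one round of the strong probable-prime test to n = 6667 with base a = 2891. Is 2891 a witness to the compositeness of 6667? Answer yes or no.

yes

n − 1 = 6666 = 2^1 · 3333, so s = 1 and d = 3333.
x_0 = 2891^3333 mod 6667 = 3304.
x_0 ∉ {1, 6666} and s = 1, so 2891 is a Miller–Rabin witness and 6667 is composite.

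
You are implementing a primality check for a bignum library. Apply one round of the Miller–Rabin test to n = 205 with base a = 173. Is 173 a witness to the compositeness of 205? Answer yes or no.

no

n − 1 = 204 = 2^2 · 51, so s = 2 and d = 51.
x_0 = 173^51 mod 205 = 32.
x_0 is neither 1 nor 204, so continue squaring.
x_1 = 32^2 mod 205 = 204.
x_1 ≡ −1, so 173 is not a witness.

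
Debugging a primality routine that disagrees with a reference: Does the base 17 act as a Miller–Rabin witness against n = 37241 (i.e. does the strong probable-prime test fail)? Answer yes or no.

n − 1 = 37240 = 2^3 · 4655, so s = 3 and d = 4655.
Repeated squaring mod 37241: 17^1 ≡ 17, 17^2 ≡ 289, 17^4 ≡ 9039, 17^8 ≡ 34008, 17^16 ≡ 24809, 17^32 ≡ 4474, 17^64 ≡ 18259, 17^128 ≡ 9649, 17^256 ≡ 701, 17^512 ≡ 7268, 17^1024 ≡ 16086, 17^2048 ≡ 8928, 17^4096 ≡ 13444.
4655 = 4096 + 512 + 32 + 8 + 4 + 2 + 1, so 17^4655 ≡ 13444·7268·4474·34008·9039·289·17 ≡ 29693 (mod 37241).
x_0 = 17^4655 mod 37241 = 29693.
x_0 is neither 1 nor 37240, so continue squaring.
x_1 = 29693^2 mod 37241 = 30815.
x_2 = 30815^2 mod 37241 = 30448.
Reached i = s−1 = 2 without hitting −1: 17 is a Miller–Rabin witness and 37241 is composite.

yes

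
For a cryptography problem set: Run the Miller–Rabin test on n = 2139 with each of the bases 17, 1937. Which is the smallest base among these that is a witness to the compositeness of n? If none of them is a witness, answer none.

n − 1 = 2138 = 2^1 · 1069, so s = 1 and d = 1069.
Base 17: x_0 = 17^1069 mod 2139 = 1574. x_0 ∉ {1, 2138} and s = 1, so 17 is a Miller–Rabin witness and 2139 is composite.
Base 1937: x_0 = 1937^1069 mod 2139 = 1424. x_0 ∉ {1, 2138} and s = 1, so 1937 is a Miller–Rabin witness and 2139 is composite.
The smallest witness among the given bases is 17.

17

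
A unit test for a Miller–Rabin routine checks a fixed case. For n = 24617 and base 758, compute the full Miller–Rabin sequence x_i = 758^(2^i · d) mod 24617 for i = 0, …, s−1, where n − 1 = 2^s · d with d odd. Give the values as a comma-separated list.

13183, 20086, 24000

n − 1 = 24616 = 2^3 · 3077, so s = 3 and d = 3077.
x_0 = 758^3077 mod 24617 = 13183.
x_1 = 13183^2 mod 24617 = 20086.
x_2 = 20086^2 mod 24617 = 24000.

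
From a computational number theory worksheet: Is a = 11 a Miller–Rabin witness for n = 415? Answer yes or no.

yes

n − 1 = 414 = 2^1 · 207, so s = 1 and d = 207.
By repeated squaring, 11^207 ≡ 121 (mod 415).
x_0 = 11^207 mod 415 = 121.
x_0 ∉ {1, 414} and s = 1, so 11 is a Miller–Rabin witness and 415 is composite.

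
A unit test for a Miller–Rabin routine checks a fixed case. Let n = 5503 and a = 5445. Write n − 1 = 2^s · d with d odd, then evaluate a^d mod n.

5502

n − 1 = 5502 = 2^1 · 2751, so s = 1 and d = 2751.
Repeated squaring mod 5503: 5445^1 ≡ 5445, 5445^2 ≡ 3364, 5445^4 ≡ 2328, 5445^8 ≡ 4632, 5445^16 ≡ 4730, 5445^32 ≡ 3205, 5445^64 ≡ 3427, 5445^128 ≡ 927, 5445^256 ≡ 861, 5445^512 ≡ 3919, 5445^1024 ≡ 5191, 5445^2048 ≡ 3793.
2751 = 2048 + 512 + 128 + 32 + 16 + 8 + 4 + 2 + 1, so 5445^2751 ≡ 3793·3919·927·3205·4730·4632·2328·3364·5445 ≡ 5502 (mod 5503).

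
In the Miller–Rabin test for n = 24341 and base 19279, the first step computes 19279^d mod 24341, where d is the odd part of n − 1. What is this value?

n − 1 = 24340 = 2^2 · 6085, so s = 2 and d = 6085.
19279^6085 mod 24341 = 13495.

13495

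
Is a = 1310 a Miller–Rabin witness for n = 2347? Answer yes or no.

n − 1 = 2346 = 2^1 · 1173, so s = 1 and d = 1173.
x_0 = 1310^1173 mod 2347 = 1.
x_0 = 1, so 1310 is not a witness.

no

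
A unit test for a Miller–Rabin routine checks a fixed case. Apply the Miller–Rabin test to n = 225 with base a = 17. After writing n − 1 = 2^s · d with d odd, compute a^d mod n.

n − 1 = 224 = 2^5 · 7, so s = 5 and d = 7.
17^7 mod 225 = 98.

98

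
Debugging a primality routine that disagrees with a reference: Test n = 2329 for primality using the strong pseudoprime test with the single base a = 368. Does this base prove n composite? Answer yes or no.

yes

n − 1 = 2328 = 2^3 · 291, so s = 3 and d = 291.
Repeated squaring mod 2329: 368^1 ≡ 368, 368^2 ≡ 342, 368^4 ≡ 514, 368^8 ≡ 1019, 368^16 ≡ 1956, 368^32 ≡ 1718, 368^64 ≡ 681, 368^128 ≡ 290, 368^256 ≡ 256.
291 = 256 + 32 + 2 + 1, so 368^291 ≡ 256·1718·342·368 ≡ 1365 (mod 2329).
x_0 = 368^291 mod 2329 = 1365.
x_0 is neither 1 nor 2328, so continue squaring.
x_1 = 1365^2 mod 2329 = 25.
x_2 = 25^2 mod 2329 = 625.
Reached i = s−1 = 2 without hitting −1: 368 is a Miller–Rabin witness and 2329 is composite.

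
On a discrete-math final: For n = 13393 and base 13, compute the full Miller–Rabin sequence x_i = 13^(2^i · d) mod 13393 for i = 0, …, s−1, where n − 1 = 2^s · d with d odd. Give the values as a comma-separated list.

3823, 3566, 6399, 4800

n − 1 = 13392 = 2^4 · 837, so s = 4 and d = 837.
x_0 = 13^837 mod 13393 = 3823.
x_1 = 3823^2 mod 13393 = 3566.
x_2 = 3566^2 mod 13393 = 6399.
x_3 = 6399^2 mod 13393 = 4800.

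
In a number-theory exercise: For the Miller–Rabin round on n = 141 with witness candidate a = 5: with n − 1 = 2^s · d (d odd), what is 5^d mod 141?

n − 1 = 140 = 2^2 · 35, so s = 2 and d = 35.
5^35 mod 141 = 29.

29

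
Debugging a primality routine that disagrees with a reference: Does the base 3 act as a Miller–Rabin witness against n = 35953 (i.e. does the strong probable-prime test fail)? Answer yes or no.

yes

n − 1 = 35952 = 2^4 · 2247, so s = 4 and d = 2247.
Repeated squaring mod 35953: 3^1 ≡ 3, 3^2 ≡ 9, 3^4 ≡ 81, 3^8 ≡ 6561, 3^16 ≡ 10980, 3^32 ≡ 9991, 3^64 ≡ 14553, 3^128 ≡ 26639, 3^256 ≡ 31960, 3^512 ≡ 16870, 3^1024 ≡ 28905, 3^2048 ≡ 23211.
2247 = 2048 + 128 + 64 + 4 + 2 + 1, so 3^2247 ≡ 23211·26639·14553·81·9·3 ≡ 29814 (mod 35953).
x_0 = 3^2247 mod 35953 = 29814.
x_0 is neither 1 nor 35952, so continue squaring.
x_1 = 29814^2 mod 35953 = 8577.
x_2 = 8577^2 mod 35953 = 5091.
x_3 = 5091^2 mod 35953 = 32121.
Reached i = s−1 = 3 without hitting −1: 3 is a Miller–Rabin witness and 35953 is composite.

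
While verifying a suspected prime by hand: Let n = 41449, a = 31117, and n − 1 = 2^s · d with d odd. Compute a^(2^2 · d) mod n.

n − 1 = 41448 = 2^3 · 5181, so s = 3 and d = 5181.
x_0 = 31117^5181 mod 41449 = 21244.
x_1 = 21244^2 mod 41449 = 10824.
x_2 = 10824^2 mod 41449 = 24102.

24102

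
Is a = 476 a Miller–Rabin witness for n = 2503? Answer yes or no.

no

n − 1 = 2502 = 2^1 · 1251, so s = 1 and d = 1251.
Repeated squaring mod 2503: 476^1 ≡ 476, 476^2 ≡ 1306, 476^4 ≡ 1093, 476^8 ≡ 718, 476^16 ≡ 2409, 476^32 ≡ 1327, 476^64 ≡ 1320, 476^128 ≡ 312, 476^256 ≡ 2230, 476^512 ≡ 1942, 476^1024 ≡ 1846.
1251 = 1024 + 128 + 64 + 32 + 2 + 1, so 476^1251 ≡ 1846·312·1320·1327·1306·476 ≡ 2502 (mod 2503).
x_0 = 476^1251 mod 2503 = 2502.
x_0 = 2502 ≡ −1, so 476 is not a witness.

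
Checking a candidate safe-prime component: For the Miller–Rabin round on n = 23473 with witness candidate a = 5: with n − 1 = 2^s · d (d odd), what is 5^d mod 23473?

n − 1 = 23472 = 2^4 · 1467, so s = 4 and d = 1467.
5^1467 mod 23473 = 16678.

16678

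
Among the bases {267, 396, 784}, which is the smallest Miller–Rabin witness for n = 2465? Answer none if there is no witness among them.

267

n − 1 = 2464 = 2^5 · 77, so s = 5 and d = 77.
Base 267: x_0 = 267^77 mod 2465 = 2377. x_0 is neither 1 nor 2464, so continue squaring. x_1 = 2377^2 mod 2465 = 349. x_2 = 349^2 mod 2465 = 1016. x_3 = 1016^2 mod 2465 = 1886. x_4 = 1886^2 mod 2465 = 1. x_4 = 1 but x_3 ≠ ±1, a nontrivial square root of 1 — 267 is a witness and 2465 is composite.
Base 396: x_0 = 396^77 mod 2465 = 2366. x_0 is neither 1 nor 2464, so continue squaring. x_1 = 2366^2 mod 2465 = 2406. x_2 = 2406^2 mod 2465 = 1016. x_3 = 1016^2 mod 2465 = 1886. x_4 = 1886^2 mod 2465 = 1. x_4 = 1 but x_3 ≠ ±1, a nontrivial square root of 1 — 396 is a witness and 2465 is composite.
Base 784: x_0 = 784^77 mod 2465 = 2089. x_0 is neither 1 nor 2464, so continue squaring. x_1 = 2089^2 mod 2465 = 871. x_2 = 871^2 mod 2465 = 1886. x_3 = 1886^2 mod 2465 = 1. x_3 = 1 but x_2 ≠ ±1, a nontrivial square root of 1 — 784 is a witness and 2465 is composite.
The smallest witness among the given bases is 267.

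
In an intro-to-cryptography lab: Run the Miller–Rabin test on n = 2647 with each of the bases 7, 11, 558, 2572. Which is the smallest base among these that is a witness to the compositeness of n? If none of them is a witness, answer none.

none

n − 1 = 2646 = 2^1 · 1323, so s = 1 and d = 1323.
Base 7: x_0 = 7^1323 mod 2647 = 2646. x_0 = 2646 ≡ −1, so 7 is not a witness.
Base 11: x_0 = 11^1323 mod 2647 = 1. x_0 = 1, so 11 is not a witness.
Base 558: x_0 = 558^1323 mod 2647 = 1. x_0 = 1, so 558 is not a witness.
Base 2572: x_0 = 2572^1323 mod 2647 = 1. x_0 = 1, so 2572 is not a witness.
No listed base is a witness for 2647.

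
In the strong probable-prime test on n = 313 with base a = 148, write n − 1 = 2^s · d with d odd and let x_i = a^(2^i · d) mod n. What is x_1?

n − 1 = 312 = 2^3 · 39, so s = 3 and d = 39.
x_0 = 148^39 mod 313 = 188.
x_1 = 188^2 mod 313 = 288.

288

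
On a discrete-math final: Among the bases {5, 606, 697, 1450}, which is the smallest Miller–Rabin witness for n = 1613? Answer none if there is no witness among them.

none

n − 1 = 1612 = 2^2 · 403, so s = 2 and d = 403.
Base 5: x_0 = 5^403 mod 1613 = 127. x_0 is neither 1 nor 1612, so continue squaring. x_1 = 127^2 mod 1613 = 1612. x_1 ≡ −1, so 5 is not a witness.
Base 606: x_0 = 606^403 mod 1613 = 127. x_0 is neither 1 nor 1612, so continue squaring. x_1 = 127^2 mod 1613 = 1612. x_1 ≡ −1, so 606 is not a witness.
Base 697: x_0 = 697^403 mod 1613 = 1486. x_0 is neither 1 nor 1612, so continue squaring. x_1 = 1486^2 mod 1613 = 1612. x_1 ≡ −1, so 697 is not a witness.
Base 1450: x_0 = 1450^403 mod 1613 = 1612. x_0 = 1612 ≡ −1, so 1450 is not a witness.
No listed base is a witness for 1613.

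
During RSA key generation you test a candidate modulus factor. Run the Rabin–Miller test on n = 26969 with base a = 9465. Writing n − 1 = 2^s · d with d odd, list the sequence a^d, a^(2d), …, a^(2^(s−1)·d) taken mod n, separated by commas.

14090, 9291, 21881

n − 1 = 26968 = 2^3 · 3371, so s = 3 and d = 3371.
x_0 = 9465^3371 mod 26969 = 14090.
x_1 = 14090^2 mod 26969 = 9291.
x_2 = 9291^2 mod 26969 = 21881.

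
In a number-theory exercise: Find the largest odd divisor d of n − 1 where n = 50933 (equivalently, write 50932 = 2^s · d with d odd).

Halving: 50932 → 25466 → 12733; 12733 is odd.
So 50932 = 2^2 · 12733.

12733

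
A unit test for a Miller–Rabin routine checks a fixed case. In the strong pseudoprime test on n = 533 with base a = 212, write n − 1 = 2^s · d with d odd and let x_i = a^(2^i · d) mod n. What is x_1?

n − 1 = 532 = 2^2 · 133, so s = 2 and d = 133.
x_0 = 212^133 mod 533 = 381.
x_1 = 381^2 mod 533 = 185.

185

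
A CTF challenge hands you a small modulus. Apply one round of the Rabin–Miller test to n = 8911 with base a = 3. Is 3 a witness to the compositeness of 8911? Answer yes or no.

n − 1 = 8910 = 2^1 · 4455, so s = 1 and d = 4455.
x_0 = 3^4455 mod 8911 = 8910.
x_0 = 8910 ≡ −1, so 3 is not a witness.

no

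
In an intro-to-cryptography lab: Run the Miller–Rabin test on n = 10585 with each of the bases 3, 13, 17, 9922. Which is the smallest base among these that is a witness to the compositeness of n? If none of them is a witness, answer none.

13

n − 1 = 10584 = 2^3 · 1323, so s = 3 and d = 1323.
Base 3: x_0 = 3^1323 mod 10585 = 8422. x_0 is neither 1 nor 10584, so continue squaring. x_1 = 8422^2 mod 10585 = 10584. x_1 ≡ −1, so 3 is not a witness.
Base 13: x_0 = 13^1323 mod 10585 = 6872. x_0 is neither 1 nor 10584, so continue squaring. x_1 = 6872^2 mod 10585 = 4699. x_2 = 4699^2 mod 10585 = 291. Reached i = s−1 = 2 without hitting −1: 13 is a Miller–Rabin witness and 10585 is composite.
Base 17: x_0 = 17^1323 mod 10585 = 4913. x_0 is neither 1 nor 10584, so continue squaring. x_1 = 4913^2 mod 10585 = 3769. x_2 = 3769^2 mod 10585 = 291. Reached i = s−1 = 2 without hitting −1: 17 is a Miller–Rabin witness and 10585 is composite.
Base 9922: x_0 = 9922^1323 mod 10585 = 8003. x_0 is neither 1 nor 10584, so continue squaring. x_1 = 8003^2 mod 10585 = 8759. x_2 = 8759^2 mod 10585 = 1. x_2 = 1 but x_1 ≠ ±1, a nontrivial square root of 1 — 9922 is a witness and 10585 is composite.
The smallest witness among the given bases is 13.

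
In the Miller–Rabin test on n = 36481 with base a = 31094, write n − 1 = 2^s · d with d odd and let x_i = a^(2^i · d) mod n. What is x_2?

n − 1 = 36480 = 2^7 · 285, so s = 7 and d = 285.
x_0 = 31094^285 mod 36481 = 12032.
x_1 = 12032^2 mod 36481 = 12416.
x_2 = 12416^2 mod 36481 = 24831.

24831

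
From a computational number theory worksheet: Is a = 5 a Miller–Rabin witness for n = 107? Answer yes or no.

n − 1 = 106 = 2^1 · 53, so s = 1 and d = 53.
Repeated squaring mod 107: 5^1 ≡ 5, 5^2 ≡ 25, 5^4 ≡ 90, 5^8 ≡ 75, 5^16 ≡ 61, 5^32 ≡ 83.
53 = 32 + 16 + 4 + 1, so 5^53 ≡ 83·61·90·5 ≡ 106 (mod 107).
x_0 = 5^53 mod 107 = 106.
x_0 = 106 ≡ −1, so 5 is not a witness.

no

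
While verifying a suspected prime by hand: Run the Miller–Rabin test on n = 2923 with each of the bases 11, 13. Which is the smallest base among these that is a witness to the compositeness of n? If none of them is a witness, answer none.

11

n − 1 = 2922 = 2^1 · 1461, so s = 1 and d = 1461.
Base 11: x_0 = 11^1461 mod 2923 = 258. x_0 ∉ {1, 2922} and s = 1, so 11 is a Miller–Rabin witness and 2923 is composite.
Base 13: x_0 = 13^1461 mod 2923 = 800. x_0 ∉ {1, 2922} and s = 1, so 13 is a Miller–Rabin witness and 2923 is composite.
The smallest witness among the given bases is 11.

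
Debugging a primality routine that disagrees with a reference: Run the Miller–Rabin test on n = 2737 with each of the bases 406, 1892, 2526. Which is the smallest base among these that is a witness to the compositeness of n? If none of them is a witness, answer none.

n − 1 = 2736 = 2^4 · 171, so s = 4 and d = 171.
Base 406: x_0 = 406^171 mod 2737 = 1505. x_0 is neither 1 nor 2736, so continue squaring. x_1 = 1505^2 mod 2737 = 1526. x_2 = 1526^2 mod 2737 = 2226. x_3 = 2226^2 mod 2737 = 1106. Reached i = s−1 = 3 without hitting −1: 406 is a Miller–Rabin witness and 2737 is composite.
Base 1892: x_0 = 1892^171 mod 2737 = 1898. x_0 is neither 1 nor 2736, so continue squaring. x_1 = 1898^2 mod 2737 = 512. x_2 = 512^2 mod 2737 = 2129. x_3 = 2129^2 mod 2737 = 169. Reached i = s−1 = 3 without hitting −1: 1892 is a Miller–Rabin witness and 2737 is composite.
Base 2526: x_0 = 2526^171 mod 2737 = 734. x_0 is neither 1 nor 2736, so continue squaring. x_1 = 734^2 mod 2737 = 2304. x_2 = 2304^2 mod 2737 = 1373. x_3 = 1373^2 mod 2737 = 2073. Reached i = s−1 = 3 without hitting −1: 2526 is a Miller–Rabin witness and 2737 is composite.
The smallest witness among the given bases is 406.

406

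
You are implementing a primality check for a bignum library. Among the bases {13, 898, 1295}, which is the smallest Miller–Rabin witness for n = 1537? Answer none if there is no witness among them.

n − 1 = 1536 = 2^9 · 3, so s = 9 and d = 3.
Base 13: x_0 = 13^3 mod 1537 = 660. x_0 is neither 1 nor 1536, so continue squaring. x_1 = 660^2 mod 1537 = 629. x_2 = 629^2 mod 1537 = 632. x_3 = 632^2 mod 1537 = 1341. x_4 = 1341^2 mod 1537 = 1528. x_5 = 1528^2 mod 1537 = 81. x_6 = 81^2 mod 1537 = 413. x_7 = 413^2 mod 1537 = 1499. x_8 = 1499^2 mod 1537 = 1444. Reached i = s−1 = 8 without hitting −1: 13 is a Miller–Rabin witness and 1537 is composite.
Base 898: x_0 = 898^3 mod 1537 = 927. x_0 is neither 1 nor 1536, so continue squaring. x_1 = 927^2 mod 1537 = 146. x_2 = 146^2 mod 1537 = 1335. x_3 = 1335^2 mod 1537 = 842. x_4 = 842^2 mod 1537 = 407. x_5 = 407^2 mod 1537 = 1190. x_6 = 1190^2 mod 1537 = 523. x_7 = 523^2 mod 1537 = 1480. x_8 = 1480^2 mod 1537 = 175. Reached i = s−1 = 8 without hitting −1: 898 is a Miller–Rabin witness and 1537 is composite.
Base 1295: x_0 = 1295^3 mod 1537 = 189. x_0 is neither 1 nor 1536, so continue squaring. x_1 = 189^2 mod 1537 = 370. x_2 = 370^2 mod 1537 = 107. x_3 = 107^2 mod 1537 = 690. x_4 = 690^2 mod 1537 = 1167. x_5 = 1167^2 mod 1537 = 107. x_6 = 107^2 mod 1537 = 690. x_7 = 690^2 mod 1537 = 1167. x_8 = 1167^2 mod 1537 = 107. Reached i = s−1 = 8 without hitting −1: 1295 is a Miller–Rabin witness and 1537 is composite.
The smallest witness among the given bases is 13.

13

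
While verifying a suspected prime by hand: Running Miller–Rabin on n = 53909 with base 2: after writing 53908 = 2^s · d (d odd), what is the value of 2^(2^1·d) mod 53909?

n − 1 = 53908 = 2^2 · 13477, so s = 2 and d = 13477.
x_0 = 2^13477 mod 53909 = 27284.
x_1 = 27284^2 mod 53909 = 41184.

41184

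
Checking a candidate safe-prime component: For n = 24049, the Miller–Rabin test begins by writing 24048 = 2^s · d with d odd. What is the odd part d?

1503

Halving: 24048 → 12024 → 6012 → 3006 → 1503; 1503 is odd.
So 24048 = 2^4 · 1503.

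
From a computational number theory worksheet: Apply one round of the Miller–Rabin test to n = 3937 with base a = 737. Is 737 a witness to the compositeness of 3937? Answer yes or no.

yes

n − 1 = 3936 = 2^5 · 123, so s = 5 and d = 123.
By repeated squaring, 737^123 ≡ 1238 (mod 3937).
x_0 = 737^123 mod 3937 = 1238.
x_0 is neither 1 nor 3936, so continue squaring.
x_1 = 1238^2 mod 3937 = 1151.
x_2 = 1151^2 mod 3937 = 1969.
x_3 = 1969^2 mod 3937 = 2953.
x_4 = 2953^2 mod 3937 = 3691.
Reached i = s−1 = 4 without hitting −1: 737 is a Miller–Rabin witness and 3937 is composite.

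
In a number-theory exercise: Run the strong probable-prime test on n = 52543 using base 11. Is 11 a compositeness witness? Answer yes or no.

no

n − 1 = 52542 = 2^1 · 26271, so s = 1 and d = 26271.
Repeated squaring mod 52543: 11^1 ≡ 11, 11^2 ≡ 121, 11^4 ≡ 14641, 11^8 ≡ 35984, 11^16 ≡ 31107, 11^32 ≡ 13561, 11^64 ≡ 221, 11^128 ≡ 48841, 11^256 ≡ 43624, 11^512 ≡ 51002, 11^1024 ≡ 10246, 11^2048 ≡ 52145, 11^4096 ≡ 775, 11^8192 ≡ 22652, 11^16384 ≡ 30709.
26271 = 16384 + 8192 + 1024 + 512 + 128 + 16 + 8 + 4 + 2 + 1, so 11^26271 ≡ 30709·22652·10246·51002·48841·31107·35984·14641·121·11 ≡ 1 (mod 52543).
x_0 = 11^26271 mod 52543 = 1.
x_0 = 1, so 11 is not a witness.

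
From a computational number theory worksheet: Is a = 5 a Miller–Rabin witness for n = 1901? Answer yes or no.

n − 1 = 1900 = 2^2 · 475, so s = 2 and d = 475.
x_0 = 5^475 mod 1901 = 1900.
x_0 = 1900 ≡ −1, so 5 is not a witness.

no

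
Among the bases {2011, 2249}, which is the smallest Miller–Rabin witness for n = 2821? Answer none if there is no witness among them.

n − 1 = 2820 = 2^2 · 705, so s = 2 and d = 705.
Base 2011: x_0 = 2011^705 mod 2821 = 92. x_0 is neither 1 nor 2820, so continue squaring. x_1 = 92^2 mod 2821 = 1. x_1 = 1 but x_0 ≠ ±1, a nontrivial square root of 1 — 2011 is a witness and 2821 is composite.
Base 2249: x_0 = 2249^705 mod 2821 = 2262. x_0 is neither 1 nor 2820, so continue squaring. x_1 = 2262^2 mod 2821 = 2171. Reached i = s−1 = 1 without hitting −1: 2249 is a Miller–Rabin witness and 2821 is composite.
The smallest witness among the given bases is 2011.

2011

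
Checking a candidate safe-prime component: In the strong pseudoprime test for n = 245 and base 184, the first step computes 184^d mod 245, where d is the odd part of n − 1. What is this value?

n − 1 = 244 = 2^2 · 61, so s = 2 and d = 61.
184^61 mod 245 = 114.

114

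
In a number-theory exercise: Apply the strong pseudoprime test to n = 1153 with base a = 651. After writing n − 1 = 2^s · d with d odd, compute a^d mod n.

n − 1 = 1152 = 2^7 · 9, so s = 7 and d = 9.
651^9 mod 1153 = 1152.

1152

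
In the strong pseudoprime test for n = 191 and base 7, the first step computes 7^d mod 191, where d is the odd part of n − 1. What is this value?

n − 1 = 190 = 2^1 · 95, so s = 1 and d = 95.
7^95 mod 191 = 190.

190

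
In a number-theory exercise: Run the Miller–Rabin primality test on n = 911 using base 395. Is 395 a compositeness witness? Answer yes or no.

n − 1 = 910 = 2^1 · 455, so s = 1 and d = 455.
Repeated squaring mod 911: 395^1 ≡ 395, 395^2 ≡ 244, 395^4 ≡ 321, 395^8 ≡ 98, 395^16 ≡ 494, 395^32 ≡ 799, 395^64 ≡ 701, 395^128 ≡ 372, 395^256 ≡ 823.
455 = 256 + 128 + 64 + 4 + 2 + 1, so 395^455 ≡ 823·372·701·321·244·395 ≡ 910 (mod 911).
x_0 = 395^455 mod 911 = 910.
x_0 = 910 ≡ −1, so 395 is not a witness.

no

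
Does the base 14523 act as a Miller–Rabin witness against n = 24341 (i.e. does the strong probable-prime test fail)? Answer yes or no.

yes

n − 1 = 24340 = 2^2 · 6085, so s = 2 and d = 6085.
x_0 = 14523^6085 mod 24341 = 2104.
x_0 is neither 1 nor 24340, so continue squaring.
x_1 = 2104^2 mod 24341 = 21095.
Reached i = s−1 = 1 without hitting −1: 14523 is a Miller–Rabin witness and 24341 is composite.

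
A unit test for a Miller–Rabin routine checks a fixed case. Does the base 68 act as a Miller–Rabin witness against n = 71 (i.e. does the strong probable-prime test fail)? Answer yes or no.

n − 1 = 70 = 2^1 · 35, so s = 1 and d = 35.
x_0 = 68^35 mod 71 = 70.
x_0 = 70 ≡ −1, so 68 is not a witness.

no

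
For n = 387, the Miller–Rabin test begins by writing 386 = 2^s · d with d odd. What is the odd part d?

Halving: 386 → 193; 193 is odd.
So 386 = 2^1 · 193.

193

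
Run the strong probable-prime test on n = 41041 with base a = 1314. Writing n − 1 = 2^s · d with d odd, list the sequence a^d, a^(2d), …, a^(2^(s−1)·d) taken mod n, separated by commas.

14587, 24025, 1, 1

n − 1 = 41040 = 2^4 · 2565, so s = 4 and d = 2565.
x_0 = 1314^2565 mod 41041 = 14587.
x_1 = 14587^2 mod 41041 = 24025.
x_2 = 24025^2 mod 41041 = 1.
x_3 = 1^2 mod 41041 = 1.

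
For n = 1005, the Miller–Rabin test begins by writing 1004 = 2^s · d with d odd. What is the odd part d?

251

Halving: 1004 → 502 → 251; 251 is odd.
So 1004 = 2^2 · 251.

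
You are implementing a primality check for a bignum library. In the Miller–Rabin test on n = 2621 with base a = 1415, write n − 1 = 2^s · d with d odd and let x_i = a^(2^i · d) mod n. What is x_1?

n − 1 = 2620 = 2^2 · 655, so s = 2 and d = 655.
Repeated squaring mod 2621: 1415^1 ≡ 1415, 1415^2 ≡ 2402, 1415^4 ≡ 783, 1415^8 ≡ 2396, 1415^16 ≡ 826, 1415^32 ≡ 816, 1415^64 ≡ 122, 1415^128 ≡ 1779, 1415^256 ≡ 1294, 1415^512 ≡ 2238.
655 = 512 + 128 + 8 + 4 + 2 + 1, so 1415^655 ≡ 2238·1779·2396·783·2402·1415 ≡ 2620 (mod 2621).
x_0 = 2620.
x_1 = 2620^2 mod 2621 = 1.

1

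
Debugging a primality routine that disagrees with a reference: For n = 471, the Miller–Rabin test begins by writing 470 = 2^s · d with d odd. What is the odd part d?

235

Halving: 470 → 235; 235 is odd.
So 470 = 2^1 · 235.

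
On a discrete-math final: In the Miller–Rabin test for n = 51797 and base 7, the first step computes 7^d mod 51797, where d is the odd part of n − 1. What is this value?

n − 1 = 51796 = 2^2 · 12949, so s = 2 and d = 12949.
Repeated squaring mod 51797: 7^1 ≡ 7, 7^2 ≡ 49, 7^4 ≡ 2401, 7^8 ≡ 15334, 7^16 ≡ 24973, 7^32 ≡ 14849, 7^64 ≡ 44769, 7^128 ≡ 30243, 7^256 ≡ 7623, 7^512 ≡ 45692, 7^1024 ≡ 28982, 7^2048 ≡ 16172, 7^4096 ≡ 10531, 7^8192 ≡ 4584.
12949 = 8192 + 4096 + 512 + 128 + 16 + 4 + 1, so 7^12949 ≡ 4584·10531·45692·30243·24973·2401·7 ≡ 51796 (mod 51797).

51796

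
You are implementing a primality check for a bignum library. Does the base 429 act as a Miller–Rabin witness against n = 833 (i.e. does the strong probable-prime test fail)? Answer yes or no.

n − 1 = 832 = 2^6 · 13, so s = 6 and d = 13.
x_0 = 429^13 mod 833 = 72.
x_0 is neither 1 nor 832, so continue squaring.
x_1 = 72^2 mod 833 = 186.
x_2 = 186^2 mod 833 = 443.
x_3 = 443^2 mod 833 = 494.
x_4 = 494^2 mod 833 = 800.
x_5 = 800^2 mod 833 = 256.
Reached i = s−1 = 5 without hitting −1: 429 is a Miller–Rabin witness and 833 is composite.

yes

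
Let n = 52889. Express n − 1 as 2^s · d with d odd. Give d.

Halving: 52888 → 26444 → 13222 → 6611; 6611 is odd.
So 52888 = 2^3 · 6611.

6611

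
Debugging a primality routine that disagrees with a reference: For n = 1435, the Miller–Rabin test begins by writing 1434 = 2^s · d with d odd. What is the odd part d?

717

Halving: 1434 → 717; 717 is odd.
So 1434 = 2^1 · 717.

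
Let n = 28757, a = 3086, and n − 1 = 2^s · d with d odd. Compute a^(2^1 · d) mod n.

12483

n − 1 = 28756 = 2^2 · 7189, so s = 2 and d = 7189.
x_0 = 3086^7189 mod 28757 = 12913.
x_1 = 12913^2 mod 28757 = 12483.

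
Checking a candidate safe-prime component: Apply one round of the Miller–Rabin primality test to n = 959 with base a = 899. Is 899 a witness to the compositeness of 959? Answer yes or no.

yes

n − 1 = 958 = 2^1 · 479, so s = 1 and d = 479.
Repeated squaring mod 959: 899^1 ≡ 899, 899^2 ≡ 723, 899^4 ≡ 74, 899^8 ≡ 681, 899^16 ≡ 564, 899^32 ≡ 667, 899^64 ≡ 872, 899^128 ≡ 856, 899^256 ≡ 60.
479 = 256 + 128 + 64 + 16 + 8 + 4 + 2 + 1, so 899^479 ≡ 60·856·872·564·681·74·723·899 ≡ 460 (mod 959).
x_0 = 899^479 mod 959 = 460.
x_0 ∉ {1, 958} and s = 1, so 899 is a Miller–Rabin witness and 959 is composite.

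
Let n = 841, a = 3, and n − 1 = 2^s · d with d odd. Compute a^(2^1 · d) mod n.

521

n − 1 = 840 = 2^3 · 105, so s = 3 and d = 105.
x_0 = 3^105 mod 841 = 568.
x_1 = 568^2 mod 841 = 521.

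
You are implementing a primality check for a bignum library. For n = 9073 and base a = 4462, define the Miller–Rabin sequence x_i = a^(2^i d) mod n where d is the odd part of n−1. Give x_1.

n − 1 = 9072 = 2^4 · 567, so s = 4 and d = 567.
By repeated squaring, 4462^567 ≡ 9072 (mod 9073).
x_0 = 9072.
x_1 = 9072^2 mod 9073 = 1.

1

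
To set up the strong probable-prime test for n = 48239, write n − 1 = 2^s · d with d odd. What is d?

Halving: 48238 → 24119; 24119 is odd.
So 48238 = 2^1 · 24119.

24119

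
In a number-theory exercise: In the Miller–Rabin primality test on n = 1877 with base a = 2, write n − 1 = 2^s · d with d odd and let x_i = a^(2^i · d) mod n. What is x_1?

1876

n − 1 = 1876 = 2^2 · 469, so s = 2 and d = 469.
Repeated squaring mod 1877: 2^1 ≡ 2, 2^2 ≡ 4, 2^4 ≡ 16, 2^8 ≡ 256, 2^16 ≡ 1718, 2^32 ≡ 880, 2^64 ≡ 1076, 2^128 ≡ 1544, 2^256 ≡ 146.
469 = 256 + 128 + 64 + 16 + 4 + 1, so 2^469 ≡ 146·1544·1076·1718·16·2 ≡ 137 (mod 1877).
x_0 = 137.
x_1 = 137^2 mod 1877 = 1876.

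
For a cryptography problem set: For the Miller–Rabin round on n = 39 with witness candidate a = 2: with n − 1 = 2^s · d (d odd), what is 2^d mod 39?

n − 1 = 38 = 2^1 · 19, so s = 1 and d = 19.
Repeated squaring mod 39: 2^1 ≡ 2, 2^2 ≡ 4, 2^4 ≡ 16, 2^8 ≡ 22, 2^16 ≡ 16.
19 = 16 + 2 + 1, so 2^19 ≡ 16·4·2 ≡ 11 (mod 39).

11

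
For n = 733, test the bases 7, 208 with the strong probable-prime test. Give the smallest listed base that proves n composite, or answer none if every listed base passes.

none

n − 1 = 732 = 2^2 · 183, so s = 2 and d = 183.
Base 7: x_0 = 7^183 mod 733 = 380. x_0 is neither 1 nor 732, so continue squaring. x_1 = 380^2 mod 733 = 732. x_1 ≡ −1, so 7 is not a witness.
Base 208: x_0 = 208^183 mod 733 = 380. x_0 is neither 1 nor 732, so continue squaring. x_1 = 380^2 mod 733 = 732. x_1 ≡ −1, so 208 is not a witness.
No listed base is a witness for 733.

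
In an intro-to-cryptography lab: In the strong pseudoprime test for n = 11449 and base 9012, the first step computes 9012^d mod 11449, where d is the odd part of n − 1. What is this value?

n − 1 = 11448 = 2^3 · 1431, so s = 3 and d = 1431.
9012^1431 mod 11449 = 10378.

10378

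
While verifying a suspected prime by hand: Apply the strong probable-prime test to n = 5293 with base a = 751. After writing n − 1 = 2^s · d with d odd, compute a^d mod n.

n − 1 = 5292 = 2^2 · 1323, so s = 2 and d = 1323.
Repeated squaring mod 5293: 751^1 ≡ 751, 751^2 ≡ 2943, 751^4 ≡ 1901, 751^8 ≡ 3975, 751^16 ≡ 1020, 751^32 ≡ 2972, 751^64 ≡ 4060, 751^128 ≡ 1198, 751^256 ≡ 801, 751^512 ≡ 1148, 751^1024 ≡ 5240.
1323 = 1024 + 256 + 32 + 8 + 2 + 1, so 751^1323 ≡ 5240·801·2972·3975·2943·751 ≡ 2141 (mod 5293).

2141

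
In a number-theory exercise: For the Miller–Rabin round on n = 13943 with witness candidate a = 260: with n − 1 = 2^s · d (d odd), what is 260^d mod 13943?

n − 1 = 13942 = 2^1 · 6971, so s = 1 and d = 6971.
Repeated squaring mod 13943: 260^1 ≡ 260, 260^2 ≡ 11828, 260^4 ≡ 11465, 260^8 ≡ 5564, 260^16 ≡ 4636, 260^32 ≡ 6333, 260^64 ≡ 6821, 260^128 ≡ 12193, 260^256 ≡ 8983, 260^512 ≡ 6148, 260^1024 ≡ 12374, 260^2048 ≡ 7793, 260^4096 ≡ 9084.
6971 = 4096 + 2048 + 512 + 256 + 32 + 16 + 8 + 2 + 1, so 260^6971 ≡ 9084·7793·6148·8983·6333·4636·5564·11828·260 ≡ 7026 (mod 13943).

7026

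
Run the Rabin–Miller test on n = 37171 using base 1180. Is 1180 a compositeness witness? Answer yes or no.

no

n − 1 = 37170 = 2^1 · 18585, so s = 1 and d = 18585.
x_0 = 1180^18585 mod 37171 = 37170.
x_0 = 37170 ≡ −1, so 1180 is not a witness.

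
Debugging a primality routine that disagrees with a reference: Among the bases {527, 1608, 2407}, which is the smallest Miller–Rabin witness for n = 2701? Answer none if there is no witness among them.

n − 1 = 2700 = 2^2 · 675, so s = 2 and d = 675.
Base 527: x_0 = 527^675 mod 2701 = 1. x_0 = 1, so 527 is not a witness.
Base 1608: x_0 = 1608^675 mod 2701 = 512. x_0 is neither 1 nor 2700, so continue squaring. x_1 = 512^2 mod 2701 = 147. Reached i = s−1 = 1 without hitting −1: 1608 is a Miller–Rabin witness and 2701 is composite.
Base 2407: x_0 = 2407^675 mod 2701 = 2189. x_0 is neither 1 nor 2700, so continue squaring. x_1 = 2189^2 mod 2701 = 147. Reached i = s−1 = 1 without hitting −1: 2407 is a Miller–Rabin witness and 2701 is composite.
The smallest witness among the given bases is 1608.

1608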